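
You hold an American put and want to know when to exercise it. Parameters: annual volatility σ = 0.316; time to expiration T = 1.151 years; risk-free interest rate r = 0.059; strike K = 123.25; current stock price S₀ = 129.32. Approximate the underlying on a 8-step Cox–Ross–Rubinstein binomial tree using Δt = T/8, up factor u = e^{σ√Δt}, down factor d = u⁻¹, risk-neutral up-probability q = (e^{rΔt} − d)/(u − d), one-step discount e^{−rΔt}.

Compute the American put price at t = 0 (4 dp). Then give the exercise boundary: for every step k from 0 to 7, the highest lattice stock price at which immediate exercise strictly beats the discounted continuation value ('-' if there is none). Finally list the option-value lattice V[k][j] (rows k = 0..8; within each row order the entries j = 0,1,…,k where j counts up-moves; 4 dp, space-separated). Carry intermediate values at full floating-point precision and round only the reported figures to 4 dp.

Δt=0.14388, u=1.12734, d=0.88704, q=0.50555, disc=e^(-rΔt)=0.99155
k=8 terminal: V=max(K-S,0) → 73.6794 60.2509 43.1846 21.4951 0.0000 0.0000 0.0000 0.0000 0.0000
k=7: j=0 S=55.8830 intr=67.3670 cont=66.3253 V=67.3670[EX]; j=1 S=71.0215 intr=52.2285 cont=51.1867 V=52.2285[EX]; j=2 S=90.2610 intr=32.9890 cont=31.9472 V=32.9890[EX]; j=3 S=114.7124 intr=8.5376 cont=10.5385 V=10.5385[hold]; j=4 S=145.7877 intr=0.0000 cont=0.0000 V=0.0000[hold]; j=5 S=185.2812 intr=0.0000 cont=0.0000 V=0.0000[hold]; j=6 S=235.4733 intr=0.0000 cont=0.0000 V=0.0000[hold]; j=7 S=299.2623 intr=0.0000 cont=0.0000 V=0.0000[hold]  S*(7)=90.2610
k=6: j=0 S=62.9991 intr=60.2509 cont=59.2091 V=60.2509[EX]; j=1 S=80.0654 intr=43.1846 cont=42.1428 V=43.1846[EX]; j=2 S=101.7549 intr=21.4951 cont=21.4563 V=21.4951[EX]; j=3 S=129.3200 intr=0.0000 cont=5.1668 V=5.1668[hold]; j=4 S=164.3524 intr=0.0000 cont=0.0000 V=0.0000[hold]; j=5 S=208.8750 intr=0.0000 cont=0.0000 V=0.0000[hold]; j=6 S=265.4586 intr=0.0000 cont=0.0000 V=0.0000[hold]  S*(6)=101.7549
k=5: j=0 S=71.0215 intr=52.2285 cont=51.1867 V=52.2285[EX]; j=1 S=90.2610 intr=32.9890 cont=31.9472 V=32.9890[EX]; j=2 S=114.7124 intr=8.5376 cont=13.1285 V=13.1285[hold]; j=3 S=145.7877 intr=0.0000 cont=2.5331 V=2.5331[hold]; j=4 S=185.2812 intr=0.0000 cont=0.0000 V=0.0000[hold]; j=5 S=235.4733 intr=0.0000 cont=0.0000 V=0.0000[hold]  S*(5)=90.2610
k=4: j=0 S=80.0654 intr=43.1846 cont=42.1428 V=43.1846[EX]; j=1 S=101.7549 intr=21.4951 cont=22.7546 V=22.7546[hold]; j=2 S=129.3200 intr=0.0000 cont=7.7063 V=7.7063[hold]; j=3 S=164.3524 intr=0.0000 cont=1.2419 V=1.2419[hold]; j=4 S=208.8750 intr=0.0000 cont=0.0000 V=0.0000[hold]  S*(4)=80.0654
k=3: j=0 S=90.2610 intr=32.9890 cont=32.5786 V=32.9890[EX]; j=1 S=114.7124 intr=8.5376 cont=15.0190 V=15.0190[hold]; j=2 S=145.7877 intr=0.0000 cont=4.4008 V=4.4008[hold]; j=3 S=185.2812 intr=0.0000 cont=0.6089 V=0.6089[hold]  S*(3)=90.2610
k=2: j=0 S=101.7549 intr=21.4951 cont=23.7023 V=23.7023[hold]; j=1 S=129.3200 intr=0.0000 cont=9.5694 V=9.5694[hold]; j=2 S=164.3524 intr=0.0000 cont=2.4628 V=2.4628[hold]  S*(2)=-
k=1: j=0 S=114.7124 intr=8.5376 cont=16.4175 V=16.4175[hold]; j=1 S=145.7877 intr=0.0000 cont=5.9262 V=5.9262[hold]  S*(1)=-
k=0: j=0 S=129.3200 intr=0.0000 cont=11.0197 V=11.0197[hold]  S*(0)=-

price = 11.0197
boundary = - - - 90.2610 80.0654 90.2610 101.7549 90.2610
tree:
11.0197
16.4175 5.9262
23.7023 9.5694 2.4628
32.9890 15.0190 4.4008 0.6089
43.1846 22.7546 7.7063 1.2419 0.0000
52.2285 32.9890 13.1285 2.5331 0.0000 0.0000
60.2509 43.1846 21.4951 5.1668 0.0000 0.0000 0.0000
67.3670 52.2285 32.9890 10.5385 0.0000 0.0000 0.0000 0.0000
73.6794 60.2509 43.1846 21.4951 0.0000 0.0000 0.0000 0.0000 0.0000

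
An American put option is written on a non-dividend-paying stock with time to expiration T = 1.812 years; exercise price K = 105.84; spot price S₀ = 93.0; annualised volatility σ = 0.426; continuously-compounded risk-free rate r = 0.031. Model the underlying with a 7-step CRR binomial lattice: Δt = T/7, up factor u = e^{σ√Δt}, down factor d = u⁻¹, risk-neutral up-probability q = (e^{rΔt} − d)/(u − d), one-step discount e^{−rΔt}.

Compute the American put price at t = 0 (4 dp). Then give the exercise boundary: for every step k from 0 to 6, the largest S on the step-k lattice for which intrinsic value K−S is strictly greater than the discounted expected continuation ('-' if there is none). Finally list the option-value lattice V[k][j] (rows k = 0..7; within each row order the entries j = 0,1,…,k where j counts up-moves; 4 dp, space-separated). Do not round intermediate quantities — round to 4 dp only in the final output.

Δt=0.25886, u=1.24202, d=0.80514, q=0.46447, disc=e^(-rΔt)=0.99201
k=7 terminal: V=max(K-S,0) → 85.4424 74.3743 57.3005 30.9621 0.0000 0.0000 0.0000 0.0000
k=6: j=0 S=25.3343 intr=80.5057 cont=79.6598 V=80.5057[EX]; j=1 S=39.0811 intr=66.7589 cont=65.9130 V=66.7589[EX]; j=2 S=60.2871 intr=45.5529 cont=44.7069 V=45.5529[EX]; j=3 S=93.0000 intr=12.8400 cont=16.4487 V=16.4487[hold]; j=4 S=143.4634 intr=0.0000 cont=0.0000 V=0.0000[hold]; j=5 S=221.3092 intr=0.0000 cont=0.0000 V=0.0000[hold]; j=6 S=341.3954 intr=0.0000 cont=0.0000 V=0.0000[hold]  S*(6)=60.2871
k=5: j=0 S=31.4657 intr=74.3743 cont=73.5284 V=74.3743[EX]; j=1 S=48.5395 intr=57.3005 cont=56.4545 V=57.3005[EX]; j=2 S=74.8779 intr=30.9621 cont=31.7789 V=31.7789[hold]; j=3 S=115.5080 intr=0.0000 cont=8.7384 V=8.7384[hold]; j=4 S=178.1847 intr=0.0000 cont=0.0000 V=0.0000[hold]; j=5 S=274.8708 intr=0.0000 cont=0.0000 V=0.0000[hold]  S*(5)=48.5395
k=4: j=0 S=39.0811 intr=66.7589 cont=65.9130 V=66.7589[EX]; j=1 S=60.2871 intr=45.5529 cont=45.0833 V=45.5529[EX]; j=2 S=93.0000 intr=12.8400 cont=20.9088 V=20.9088[hold]; j=3 S=143.4634 intr=0.0000 cont=4.6423 V=4.6423[hold]; j=4 S=221.3092 intr=0.0000 cont=0.0000 V=0.0000[hold]  S*(4)=60.2871
k=3: j=0 S=48.5395 intr=57.3005 cont=56.4545 V=57.3005[EX]; j=1 S=74.8779 intr=30.9621 cont=33.8339 V=33.8339[hold]; j=2 S=115.5080 intr=0.0000 cont=13.2468 V=13.2468[hold]; j=3 S=178.1847 intr=0.0000 cont=2.4662 V=2.4662[hold]  S*(3)=48.5395
k=2: j=0 S=60.2871 intr=45.5529 cont=46.0302 V=46.0302[hold]; j=1 S=93.0000 intr=12.8400 cont=24.0779 V=24.0779[hold]; j=2 S=143.4634 intr=0.0000 cont=8.1737 V=8.1737[hold]  S*(2)=-
k=1: j=0 S=74.8779 intr=30.9621 cont=35.5476 V=35.5476[hold]; j=1 S=115.5080 intr=0.0000 cont=16.5575 V=16.5575[hold]  S*(1)=-
k=0: j=0 S=93.0000 intr=12.8400 cont=26.5137 V=26.5137[hold]  S*(0)=-

price = 26.5137
boundary = - - - 48.5395 60.2871 48.5395 60.2871
tree:
26.5137
35.5476 16.5575
46.0302 24.0779 8.1737
57.3005 33.8339 13.2468 2.4662
66.7589 45.5529 20.9088 4.6423 0.0000
74.3743 57.3005 31.7789 8.7384 0.0000 0.0000
80.5057 66.7589 45.5529 16.4487 0.0000 0.0000 0.0000
85.4424 74.3743 57.3005 30.9621 0.0000 0.0000 0.0000 0.0000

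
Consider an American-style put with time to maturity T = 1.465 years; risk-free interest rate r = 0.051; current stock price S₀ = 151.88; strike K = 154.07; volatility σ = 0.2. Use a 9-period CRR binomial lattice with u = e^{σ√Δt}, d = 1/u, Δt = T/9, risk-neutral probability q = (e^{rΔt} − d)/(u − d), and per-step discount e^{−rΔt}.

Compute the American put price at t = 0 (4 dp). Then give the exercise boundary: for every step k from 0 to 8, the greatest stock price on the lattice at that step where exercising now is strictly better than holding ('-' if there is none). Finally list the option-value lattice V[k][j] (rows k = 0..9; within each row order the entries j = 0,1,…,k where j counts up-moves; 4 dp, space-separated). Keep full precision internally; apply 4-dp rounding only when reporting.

params: Δt=0.16278 u=1.08404 d=0.92248 q=0.53144 e^(-rΔt)=0.99173
t_9 payoffs: 80.6007 67.7337 52.6132 34.8445 13.9640 0.0000 0.0000 0.0000 0.0000 0.0000
t_8: node(8,0) S=79.6434 payoff=74.4266 vs cont=73.1529 → 74.4266 [stop]  node(8,1) S=93.5917 payoff=60.4783 vs cont=59.2045 → 60.4783 [stop]  node(8,2) S=109.9829 payoff=44.0871 vs cont=42.8134 → 44.0871 [stop]  node(8,3) S=129.2447 payoff=24.8253 vs cont=23.5515 → 24.8253 [stop]  node(8,4) S=151.8800 payoff=2.1900 vs cont=6.4889 → 6.4889 [wait]  node(8,5) S=178.4795 payoff=0.0000 vs cont=0.0000 → 0.0000 [wait]  node(8,6) S=209.7375 payoff=0.0000 vs cont=0.0000 → 0.0000 [wait]  node(8,7) S=246.4698 payoff=0.0000 vs cont=0.0000 → 0.0000 [wait]  node(8,8) S=289.6353 payoff=0.0000 vs cont=0.0000 → 0.0000 [wait]  ⇒ S*(8)=129.2447
t_7: node(7,0) S=86.3363 payoff=67.7337 vs cont=66.4599 → 67.7337 [stop]  node(7,1) S=101.4568 payoff=52.6132 vs cont=51.3394 → 52.6132 [stop]  node(7,2) S=119.2255 payoff=34.8445 vs cont=33.5708 → 34.8445 [stop]  node(7,3) S=140.1060 payoff=13.9640 vs cont=14.9560 → 14.9560 [wait]  node(7,4) S=164.6434 payoff=0.0000 vs cont=3.0153 → 3.0153 [wait]  node(7,5) S=193.4783 payoff=0.0000 vs cont=0.0000 → 0.0000 [wait]  node(7,6) S=227.3630 payoff=0.0000 vs cont=0.0000 → 0.0000 [wait]  node(7,7) S=267.1822 payoff=0.0000 vs cont=0.0000 → 0.0000 [wait]  ⇒ S*(7)=119.2255
t_6: node(6,0) S=93.5917 payoff=60.4783 vs cont=59.2045 → 60.4783 [stop]  node(6,1) S=109.9829 payoff=44.0871 vs cont=42.8134 → 44.0871 [stop]  node(6,2) S=129.2447 payoff=24.8253 vs cont=24.0743 → 24.8253 [stop]  node(6,3) S=151.8800 payoff=2.1900 vs cont=8.5391 → 8.5391 [wait]  node(6,4) S=178.4795 payoff=0.0000 vs cont=1.4012 → 1.4012 [wait]  node(6,5) S=209.7375 payoff=0.0000 vs cont=0.0000 → 0.0000 [wait]  node(6,6) S=246.4698 payoff=0.0000 vs cont=0.0000 → 0.0000 [wait]  ⇒ S*(6)=129.2447
t_5: node(5,0) S=101.4568 payoff=52.6132 vs cont=51.3394 → 52.6132 [stop]  node(5,1) S=119.2255 payoff=34.8445 vs cont=33.5708 → 34.8445 [stop]  node(5,2) S=140.1060 payoff=13.9640 vs cont=16.0365 → 16.0365 [wait]  node(5,3) S=164.6434 payoff=0.0000 vs cont=4.7065 → 4.7065 [wait]  node(5,4) S=193.4783 payoff=0.0000 vs cont=0.6511 → 0.6511 [wait]  node(5,5) S=227.3630 payoff=0.0000 vs cont=0.0000 → 0.0000 [wait]  ⇒ S*(5)=119.2255
t_4: node(4,0) S=109.9829 payoff=44.0871 vs cont=42.8134 → 44.0871 [stop]  node(4,1) S=129.2447 payoff=24.8253 vs cont=24.6438 → 24.8253 [stop]  node(4,2) S=151.8800 payoff=2.1900 vs cont=9.9325 → 9.9325 [wait]  node(4,3) S=178.4795 payoff=0.0000 vs cont=2.5302 → 2.5302 [wait]  node(4,4) S=209.7375 payoff=0.0000 vs cont=0.3026 → 0.3026 [wait]  ⇒ S*(4)=129.2447
t_3: node(3,0) S=119.2255 payoff=34.8445 vs cont=33.5708 → 34.8445 [stop]  node(3,1) S=140.1060 payoff=13.9640 vs cont=16.7709 → 16.7709 [wait]  node(3,2) S=164.6434 payoff=0.0000 vs cont=5.9491 → 5.9491 [wait]  node(3,3) S=193.4783 payoff=0.0000 vs cont=1.3352 → 1.3352 [wait]  ⇒ S*(3)=119.2255
t_2: node(2,0) S=129.2447 payoff=24.8253 vs cont=25.0309 → 25.0309 [wait]  node(2,1) S=151.8800 payoff=2.1900 vs cont=10.9287 → 10.9287 [wait]  node(2,2) S=178.4795 payoff=0.0000 vs cont=3.4682 → 3.4682 [wait]  ⇒ S*(2)=-
t_1: node(1,0) S=140.1060 payoff=13.9640 vs cont=17.3915 → 17.3915 [wait]  node(1,1) S=164.6434 payoff=0.0000 vs cont=6.9063 → 6.9063 [wait]  ⇒ S*(1)=-
t_0: node(0,0) S=151.8800 payoff=2.1900 vs cont=11.7216 → 11.7216 [wait]  ⇒ S*(0)=-

price = 11.7216
boundary = - - - 119.2255 129.2447 119.2255 129.2447 119.2255 129.2447
tree:
11.7216
17.3915 6.9063
25.0309 10.9287 3.4682
34.8445 16.7709 5.9491 1.3352
44.0871 24.8253 9.9325 2.5302 0.3026
52.6132 34.8445 16.0365 4.7065 0.6511 0.0000
60.4783 44.0871 24.8253 8.5391 1.4012 0.0000 0.0000
67.7337 52.6132 34.8445 14.9560 3.0153 0.0000 0.0000 0.0000
74.4266 60.4783 44.0871 24.8253 6.4889 0.0000 0.0000 0.0000 0.0000
80.6007 67.7337 52.6132 34.8445 13.9640 0.0000 0.0000 0.0000 0.0000 0.0000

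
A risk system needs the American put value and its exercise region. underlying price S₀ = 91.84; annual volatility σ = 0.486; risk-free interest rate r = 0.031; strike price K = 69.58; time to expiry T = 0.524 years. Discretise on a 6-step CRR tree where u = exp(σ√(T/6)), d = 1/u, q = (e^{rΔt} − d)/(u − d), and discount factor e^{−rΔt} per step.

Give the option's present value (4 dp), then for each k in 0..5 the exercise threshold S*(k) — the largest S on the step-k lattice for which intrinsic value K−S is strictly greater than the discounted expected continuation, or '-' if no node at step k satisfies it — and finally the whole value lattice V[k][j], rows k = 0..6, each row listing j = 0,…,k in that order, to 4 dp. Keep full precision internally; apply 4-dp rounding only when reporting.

price = 2.8911
boundary = - - - - 51.7049 59.6907
tree:
2.8911
4.7443 0.8475
7.6255 1.5685 0.0509
11.9153 2.9003 0.0970 0.0000
17.8751 5.3582 0.1847 0.0000 0.0000
24.7925 9.8893 0.3518 0.0000 0.0000 0.0000
30.7845 17.8751 0.6701 0.0000 0.0000 0.0000 0.0000

Δt=0.08733  u=1.15445  d=0.86621  q=0.47356  discount=0.99730
step 6 (expiry): payoffs max(K−S,0) = 30.7845 17.8751 0.6701 0.0000 0.0000 0.0000 0.0000
step 5: (k=5,j=0): S=44.7875, (K−S)⁺=24.7925, hold=24.6044 ⇒ V=24.7925 exercise | (k=5,j=1): S=59.6907, (K−S)⁺=9.8893, hold=9.7012 ⇒ V=9.8893 exercise | (k=5,j=2): S=79.5531, (K−S)⁺=0.0000, hold=0.3518 ⇒ V=0.3518 continue | (k=5,j=3): S=106.0247, (K−S)⁺=0.0000, hold=0.0000 ⇒ V=0.0000 continue | (k=5,j=4): S=141.3048, (K−S)⁺=0.0000, hold=0.0000 ⇒ V=0.0000 continue | (k=5,j=5): S=188.3245, (K−S)⁺=0.0000, hold=0.0000 ⇒ V=0.0000 continue  boundary S*=59.6907
step 4: (k=4,j=0): S=51.7049, (K−S)⁺=17.8751, hold=17.6870 ⇒ V=17.8751 exercise | (k=4,j=1): S=68.9099, (K−S)⁺=0.6701, hold=5.3582 ⇒ V=5.3582 continue | (k=4,j=2): S=91.8400, (K−S)⁺=0.0000, hold=0.1847 ⇒ V=0.1847 continue | (k=4,j=3): S=122.4001, (K−S)⁺=0.0000, hold=0.0000 ⇒ V=0.0000 continue | (k=4,j=4): S=163.1293, (K−S)⁺=0.0000, hold=0.0000 ⇒ V=0.0000 continue  boundary S*=51.7049
step 3: (k=3,j=0): S=59.6907, (K−S)⁺=9.8893, hold=11.9153 ⇒ V=11.9153 continue | (k=3,j=1): S=79.5531, (K−S)⁺=0.0000, hold=2.9003 ⇒ V=2.9003 continue | (k=3,j=2): S=106.0247, (K−S)⁺=0.0000, hold=0.0970 ⇒ V=0.0970 continue | (k=3,j=3): S=141.3048, (K−S)⁺=0.0000, hold=0.0000 ⇒ V=0.0000 continue  boundary S*=-
step 2: (k=2,j=0): S=68.9099, (K−S)⁺=0.6701, hold=7.6255 ⇒ V=7.6255 continue | (k=2,j=1): S=91.8400, (K−S)⁺=0.0000, hold=1.5685 ⇒ V=1.5685 continue | (k=2,j=2): S=122.4001, (K−S)⁺=0.0000, hold=0.0509 ⇒ V=0.0509 continue  boundary S*=-
step 1: (k=1,j=0): S=79.5531, (K−S)⁺=0.0000, hold=4.7443 ⇒ V=4.7443 continue | (k=1,j=1): S=106.0247, (K−S)⁺=0.0000, hold=0.8475 ⇒ V=0.8475 continue  boundary S*=-
step 0: (k=0,j=0): S=91.8400, (K−S)⁺=0.0000, hold=2.8911 ⇒ V=2.8911 continue  boundary S*=-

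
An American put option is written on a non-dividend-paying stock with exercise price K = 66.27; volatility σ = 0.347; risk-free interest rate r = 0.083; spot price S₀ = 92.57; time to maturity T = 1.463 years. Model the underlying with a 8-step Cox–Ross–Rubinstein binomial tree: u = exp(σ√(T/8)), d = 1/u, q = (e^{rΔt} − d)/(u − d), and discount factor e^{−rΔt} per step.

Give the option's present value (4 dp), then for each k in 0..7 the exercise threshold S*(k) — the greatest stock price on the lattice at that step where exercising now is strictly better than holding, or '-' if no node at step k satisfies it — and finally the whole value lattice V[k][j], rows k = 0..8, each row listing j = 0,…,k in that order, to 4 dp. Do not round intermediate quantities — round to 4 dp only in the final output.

params: Δt=0.18288 u=1.15997 d=0.86209 q=0.51432 e^(-rΔt)=0.98494
t_8 payoffs: 38.0272 28.2687 15.1384 0.0000 0.0000 0.0000 0.0000 0.0000 0.0000
t_7: node(7,0) S=32.7607 payoff=33.5093 vs cont=32.5110 → 33.5093 [stop]  node(7,1) S=44.0802 payoff=22.1898 vs cont=21.1915 → 22.1898 [stop]  node(7,2) S=59.3109 payoff=6.9591 vs cont=7.2417 → 7.2417 [wait]  node(7,3) S=79.8041 payoff=0.0000 vs cont=0.0000 → 0.0000 [wait]  node(7,4) S=107.3781 payoff=0.0000 vs cont=0.0000 → 0.0000 [wait]  node(7,5) S=144.4794 payoff=0.0000 vs cont=0.0000 → 0.0000 [wait]  node(7,6) S=194.4001 payoff=0.0000 vs cont=0.0000 → 0.0000 [wait]  node(7,7) S=261.5695 payoff=0.0000 vs cont=0.0000 → 0.0000 [wait]  ⇒ S*(7)=44.0802
t_6: node(6,0) S=38.0013 payoff=28.2687 vs cont=27.2704 → 28.2687 [stop]  node(6,1) S=51.1316 payoff=15.1384 vs cont=14.2833 → 15.1384 [stop]  node(6,2) S=68.7986 payoff=0.0000 vs cont=3.4642 → 3.4642 [wait]  node(6,3) S=92.5700 payoff=0.0000 vs cont=0.0000 → 0.0000 [wait]  node(6,4) S=124.5549 payoff=0.0000 vs cont=0.0000 → 0.0000 [wait]  node(6,5) S=167.5912 payoff=0.0000 vs cont=0.0000 → 0.0000 [wait]  node(6,6) S=225.4975 payoff=0.0000 vs cont=0.0000 → 0.0000 [wait]  ⇒ S*(6)=51.1316
t_5: node(5,0) S=44.0802 payoff=22.1898 vs cont=21.1915 → 22.1898 [stop]  node(5,1) S=59.3109 payoff=6.9591 vs cont=8.9966 → 8.9966 [wait]  node(5,2) S=79.8041 payoff=0.0000 vs cont=1.6572 → 1.6572 [wait]  node(5,3) S=107.3781 payoff=0.0000 vs cont=0.0000 → 0.0000 [wait]  node(5,4) S=144.4794 payoff=0.0000 vs cont=0.0000 → 0.0000 [wait]  node(5,5) S=194.4001 payoff=0.0000 vs cont=0.0000 → 0.0000 [wait]  ⇒ S*(5)=44.0802
t_4: node(4,0) S=51.1316 payoff=15.1384 vs cont=15.1723 → 15.1723 [wait]  node(4,1) S=68.7986 payoff=0.0000 vs cont=5.1431 → 5.1431 [wait]  node(4,2) S=92.5700 payoff=0.0000 vs cont=0.7927 → 0.7927 [wait]  node(4,3) S=124.5549 payoff=0.0000 vs cont=0.0000 → 0.0000 [wait]  node(4,4) S=167.5912 payoff=0.0000 vs cont=0.0000 → 0.0000 [wait]  ⇒ S*(4)=-
t_3: node(3,0) S=59.3109 payoff=6.9591 vs cont=9.8633 → 9.8633 [wait]  node(3,1) S=79.8041 payoff=0.0000 vs cont=2.8619 → 2.8619 [wait]  node(3,2) S=107.3781 payoff=0.0000 vs cont=0.3792 → 0.3792 [wait]  node(3,3) S=144.4794 payoff=0.0000 vs cont=0.0000 → 0.0000 [wait]  ⇒ S*(3)=-
t_2: node(2,0) S=68.7986 payoff=0.0000 vs cont=6.1680 → 6.1680 [wait]  node(2,1) S=92.5700 payoff=0.0000 vs cont=1.5611 → 1.5611 [wait]  node(2,2) S=124.5549 payoff=0.0000 vs cont=0.1814 → 0.1814 [wait]  ⇒ S*(2)=-
t_1: node(1,0) S=79.8041 payoff=0.0000 vs cont=3.7414 → 3.7414 [wait]  node(1,1) S=107.3781 payoff=0.0000 vs cont=0.8387 → 0.8387 [wait]  ⇒ S*(1)=-
t_0: node(0,0) S=92.5700 payoff=0.0000 vs cont=2.2146 → 2.2146 [wait]  ⇒ S*(0)=-

price = 2.2146
boundary = - - - - - 44.0802 51.1316 44.0802
tree:
2.2146
3.7414 0.8387
6.1680 1.5611 0.1814
9.8633 2.8619 0.3792 0.0000
15.1723 5.1431 0.7927 0.0000 0.0000
22.1898 8.9966 1.6572 0.0000 0.0000 0.0000
28.2687 15.1384 3.4642 0.0000 0.0000 0.0000 0.0000
33.5093 22.1898 7.2417 0.0000 0.0000 0.0000 0.0000 0.0000
38.0272 28.2687 15.1384 0.0000 0.0000 0.0000 0.0000 0.0000 0.0000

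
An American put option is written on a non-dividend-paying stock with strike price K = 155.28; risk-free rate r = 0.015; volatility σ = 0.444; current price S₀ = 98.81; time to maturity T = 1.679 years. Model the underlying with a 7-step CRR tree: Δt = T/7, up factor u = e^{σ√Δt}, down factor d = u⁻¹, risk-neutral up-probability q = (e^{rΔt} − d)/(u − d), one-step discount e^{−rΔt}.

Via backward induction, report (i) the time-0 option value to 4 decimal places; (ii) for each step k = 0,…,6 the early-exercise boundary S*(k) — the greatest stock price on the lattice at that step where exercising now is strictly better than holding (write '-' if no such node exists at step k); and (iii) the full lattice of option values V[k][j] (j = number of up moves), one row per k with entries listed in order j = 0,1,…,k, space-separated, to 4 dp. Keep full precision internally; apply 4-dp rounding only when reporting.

price = 63.4479
boundary = - - 63.9626 51.4623 63.9626 79.4994 98.8100
tree:
63.4479
77.3323 47.2585
91.3174 61.1321 30.9537
103.8177 76.2480 43.4436 16.1829
113.8751 91.3174 58.7356 25.4031 5.2261
121.9670 103.8177 75.7806 38.7087 9.6075 0.0000
128.4774 113.8751 91.3174 56.4700 17.6619 0.0000 0.0000
133.7155 121.9670 103.8177 75.7806 32.4687 0.0000 0.0000 0.0000

Δt=0.23986, u=1.24290, d=0.80457, q=0.45407, disc=e^(-rΔt)=0.99641
k=7 terminal: V=max(K-S,0) → 133.7155 121.9670 103.8177 75.7806 32.4687 0.0000 0.0000 0.0000
k=6: j=0 S=26.8026 intr=128.4774 cont=127.9197 V=128.4774[EX]; j=1 S=41.4049 intr=113.8751 cont=113.3174 V=113.8751[EX]; j=2 S=63.9626 intr=91.3174 cont=90.7597 V=91.3174[EX]; j=3 S=98.8100 intr=56.4700 cont=55.9123 V=56.4700[EX]; j=4 S=152.6425 intr=2.6375 cont=17.6619 V=17.6619[hold]; j=5 S=235.8034 intr=0.0000 cont=0.0000 V=0.0000[hold]; j=6 S=364.2711 intr=0.0000 cont=0.0000 V=0.0000[hold]  S*(6)=98.8100
k=5: j=0 S=33.3130 intr=121.9670 cont=121.4093 V=121.9670[EX]; j=1 S=51.4623 intr=103.8177 cont=103.2601 V=103.8177[EX]; j=2 S=79.4994 intr=75.7806 cont=75.2230 V=75.7806[EX]; j=3 S=122.8113 intr=32.4687 cont=38.7087 V=38.7087[hold]; j=4 S=189.7199 intr=0.0000 cont=9.6075 V=9.6075[hold]; j=5 S=293.0809 intr=0.0000 cont=0.0000 V=0.0000[hold]  S*(5)=79.4994
k=4: j=0 S=41.4049 intr=113.8751 cont=113.3174 V=113.8751[EX]; j=1 S=63.9626 intr=91.3174 cont=90.7597 V=91.3174[EX]; j=2 S=98.8100 intr=56.4700 cont=58.7356 V=58.7356[hold]; j=3 S=152.6425 intr=2.6375 cont=25.4031 V=25.4031[hold]; j=4 S=235.8034 intr=0.0000 cont=5.2261 V=5.2261[hold]  S*(4)=63.9626
k=3: j=0 S=51.4623 intr=103.8177 cont=103.2601 V=103.8177[EX]; j=1 S=79.4994 intr=75.7806 cont=76.2480 V=76.2480[hold]; j=2 S=122.8113 intr=32.4687 cont=43.4436 V=43.4436[hold]; j=3 S=189.7199 intr=0.0000 cont=16.1829 V=16.1829[hold]  S*(3)=51.4623
k=2: j=0 S=63.9626 intr=91.3174 cont=90.9712 V=91.3174[EX]; j=1 S=98.8100 intr=56.4700 cont=61.1321 V=61.1321[hold]; j=2 S=152.6425 intr=2.6375 cont=30.9537 V=30.9537[hold]  S*(2)=63.9626
k=1: j=0 S=79.4994 intr=75.7806 cont=77.3323 V=77.3323[hold]; j=1 S=122.8113 intr=32.4687 cont=47.2585 V=47.2585[hold]  S*(1)=-
k=0: j=0 S=98.8100 intr=56.4700 cont=63.4479 V=63.4479[hold]  S*(0)=-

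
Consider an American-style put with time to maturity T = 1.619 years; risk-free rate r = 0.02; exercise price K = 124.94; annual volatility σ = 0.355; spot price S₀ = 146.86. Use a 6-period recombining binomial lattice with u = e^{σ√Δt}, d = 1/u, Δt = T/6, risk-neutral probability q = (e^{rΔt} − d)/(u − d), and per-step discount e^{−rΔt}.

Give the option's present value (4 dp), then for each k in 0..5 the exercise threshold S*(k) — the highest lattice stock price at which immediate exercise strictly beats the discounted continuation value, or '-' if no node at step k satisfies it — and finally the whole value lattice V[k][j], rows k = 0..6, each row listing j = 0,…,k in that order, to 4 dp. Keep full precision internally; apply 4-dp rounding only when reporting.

price = 14.1205
boundary = - - - - 70.2355 84.4585
tree:
14.1205
20.9320 6.5597
30.0782 10.8026 1.8242
41.5691 17.3955 3.4515 0.0000
54.7045 27.1544 6.5304 0.0000 0.0000
66.5323 40.4815 12.3559 0.0000 0.0000 0.0000
76.3683 54.7045 23.3783 0.0000 0.0000 0.0000 0.0000

Δt=0.26983, u=1.20250, d=0.83160, q=0.46862, disc=e^(-rΔt)=0.99462
k=6 terminal: V=max(K-S,0) → 76.3683 54.7045 23.3783 0.0000 0.0000 0.0000 0.0000
k=5: j=0 S=58.4077 intr=66.5323 cont=65.8599 V=66.5323[EX]; j=1 S=84.4585 intr=40.4815 cont=39.8091 V=40.4815[EX]; j=2 S=122.1284 intr=2.8116 cont=12.3559 V=12.3559[hold]; j=3 S=176.5998 intr=0.0000 cont=0.0000 V=0.0000[hold]; j=4 S=255.3663 intr=0.0000 cont=0.0000 V=0.0000[hold]; j=5 S=369.2641 intr=0.0000 cont=0.0000 V=0.0000[hold]  S*(5)=84.4585
k=4: j=0 S=70.2355 intr=54.7045 cont=54.0321 V=54.7045[EX]; j=1 S=101.5617 intr=23.3783 cont=27.1544 V=27.1544[hold]; j=2 S=146.8600 intr=0.0000 cont=6.5304 V=6.5304[hold]; j=3 S=212.3621 intr=0.0000 cont=0.0000 V=0.0000[hold]; j=4 S=307.0792 intr=0.0000 cont=0.0000 V=0.0000[hold]  S*(4)=70.2355
k=3: j=0 S=84.4585 intr=40.4815 cont=41.5691 V=41.5691[hold]; j=1 S=122.1284 intr=2.8116 cont=17.3955 V=17.3955[hold]; j=2 S=176.5998 intr=0.0000 cont=3.4515 V=3.4515[hold]; j=3 S=255.3663 intr=0.0000 cont=0.0000 V=0.0000[hold]  S*(3)=-
k=2: j=0 S=101.5617 intr=23.3783 cont=30.0782 V=30.0782[hold]; j=1 S=146.8600 intr=0.0000 cont=10.8026 V=10.8026[hold]; j=2 S=212.3621 intr=0.0000 cont=1.8242 V=1.8242[hold]  S*(2)=-
k=1: j=0 S=122.1284 intr=2.8116 cont=20.9320 V=20.9320[hold]; j=1 S=176.5998 intr=0.0000 cont=6.5597 V=6.5597[hold]  S*(1)=-
k=0: j=0 S=146.8600 intr=0.0000 cont=14.1205 V=14.1205[hold]  S*(0)=-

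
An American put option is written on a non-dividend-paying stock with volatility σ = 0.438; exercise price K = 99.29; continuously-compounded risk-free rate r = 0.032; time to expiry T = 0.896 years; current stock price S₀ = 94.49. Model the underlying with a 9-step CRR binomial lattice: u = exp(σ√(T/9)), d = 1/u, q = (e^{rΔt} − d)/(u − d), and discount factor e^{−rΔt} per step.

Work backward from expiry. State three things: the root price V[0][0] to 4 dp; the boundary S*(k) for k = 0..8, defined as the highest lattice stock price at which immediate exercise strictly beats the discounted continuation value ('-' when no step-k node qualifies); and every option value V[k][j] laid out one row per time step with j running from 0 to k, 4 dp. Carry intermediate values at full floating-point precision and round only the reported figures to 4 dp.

price = 17.3127
boundary = - - - - 54.3636 62.4206 54.3636 62.4206 71.6716
tree:
17.3127
23.0099 11.1822
29.7045 15.8240 6.1678
37.1485 21.7418 9.4418 2.6195
44.9264 28.8695 14.0726 4.4278 0.6545
51.9434 36.8694 20.2917 7.3482 1.2554 0.0000
58.0546 44.9264 28.0705 11.8989 2.4081 0.0000 0.0000
63.3771 51.9434 36.8694 18.6113 4.6192 0.0000 0.0000 0.0000
68.0126 58.0546 44.9264 27.6184 8.8606 0.0000 0.0000 0.0000 0.0000
72.0497 63.3771 51.9434 36.8694 16.9963 0.0000 0.0000 0.0000 0.0000 0.0000

Δt=0.09956, u=1.14820, d=0.87092, q=0.47701, disc=e^(-rΔt)=0.99682
k=9 terminal: V=max(K-S,0) → 72.0497 63.3771 51.9434 36.8694 16.9963 0.0000 0.0000 0.0000 0.0000 0.0000
k=8: j=0 S=31.2774 intr=68.0126 cont=67.6967 V=68.0126[EX]; j=1 S=41.2354 intr=58.0546 cont=57.7388 V=58.0546[EX]; j=2 S=54.3636 intr=44.9264 cont=44.6105 V=44.9264[EX]; j=3 S=71.6716 intr=27.6184 cont=27.3026 V=27.6184[EX]; j=4 S=94.4900 intr=4.8000 cont=8.8606 V=8.8606[hold]; j=5 S=124.5732 intr=0.0000 cont=0.0000 V=0.0000[hold]; j=6 S=164.2340 intr=0.0000 cont=0.0000 V=0.0000[hold]; j=7 S=216.5219 intr=0.0000 cont=0.0000 V=0.0000[hold]; j=8 S=285.4569 intr=0.0000 cont=0.0000 V=0.0000[hold]  S*(8)=71.6716
k=7: j=0 S=35.9129 intr=63.3771 cont=63.0613 V=63.3771[EX]; j=1 S=47.3466 intr=51.9434 cont=51.6275 V=51.9434[EX]; j=2 S=62.4206 intr=36.8694 cont=36.5536 V=36.8694[EX]; j=3 S=82.2937 intr=16.9963 cont=18.6113 V=18.6113[hold]; j=4 S=108.4939 intr=0.0000 cont=4.6192 V=4.6192[hold]; j=5 S=143.0355 intr=0.0000 cont=0.0000 V=0.0000[hold]; j=6 S=188.5743 intr=0.0000 cont=0.0000 V=0.0000[hold]; j=7 S=248.6115 intr=0.0000 cont=0.0000 V=0.0000[hold]  S*(7)=62.4206
k=6: j=0 S=41.2354 intr=58.0546 cont=57.7388 V=58.0546[EX]; j=1 S=54.3636 intr=44.9264 cont=44.6105 V=44.9264[EX]; j=2 S=71.6716 intr=27.6184 cont=28.0705 V=28.0705[hold]; j=3 S=94.4900 intr=4.8000 cont=11.8989 V=11.8989[hold]; j=4 S=124.5732 intr=0.0000 cont=2.4081 V=2.4081[hold]; j=5 S=164.2340 intr=0.0000 cont=0.0000 V=0.0000[hold]; j=6 S=216.5219 intr=0.0000 cont=0.0000 V=0.0000[hold]  S*(6)=54.3636
k=5: j=0 S=47.3466 intr=51.9434 cont=51.6275 V=51.9434[EX]; j=1 S=62.4206 intr=36.8694 cont=36.7686 V=36.8694[EX]; j=2 S=82.2937 intr=16.9963 cont=20.2917 V=20.2917[hold]; j=3 S=108.4939 intr=0.0000 cont=7.3482 V=7.3482[hold]; j=4 S=143.0355 intr=0.0000 cont=1.2554 V=1.2554[hold]; j=5 S=188.5743 intr=0.0000 cont=0.0000 V=0.0000[hold]  S*(5)=62.4206
k=4: j=0 S=54.3636 intr=44.9264 cont=44.6105 V=44.9264[EX]; j=1 S=71.6716 intr=27.6184 cont=28.8695 V=28.8695[hold]; j=2 S=94.4900 intr=4.8000 cont=14.0726 V=14.0726[hold]; j=3 S=124.5732 intr=0.0000 cont=4.4278 V=4.4278[hold]; j=4 S=164.2340 intr=0.0000 cont=0.6545 V=0.6545[hold]  S*(4)=54.3636
k=3: j=0 S=62.4206 intr=36.8694 cont=37.1485 V=37.1485[hold]; j=1 S=82.2937 intr=16.9963 cont=21.7418 V=21.7418[hold]; j=2 S=108.4939 intr=0.0000 cont=9.4418 V=9.4418[hold]; j=3 S=143.0355 intr=0.0000 cont=2.6195 V=2.6195[hold]  S*(3)=-
k=2: j=0 S=71.6716 intr=27.6184 cont=29.7045 V=29.7045[hold]; j=1 S=94.4900 intr=4.8000 cont=15.8240 V=15.8240[hold]; j=2 S=124.5732 intr=0.0000 cont=6.1678 V=6.1678[hold]  S*(2)=-
k=1: j=0 S=82.2937 intr=16.9963 cont=23.0099 V=23.0099[hold]; j=1 S=108.4939 intr=0.0000 cont=11.1822 V=11.1822[hold]  S*(1)=-
k=0: j=0 S=94.4900 intr=4.8000 cont=17.3127 V=17.3127[hold]  S*(0)=-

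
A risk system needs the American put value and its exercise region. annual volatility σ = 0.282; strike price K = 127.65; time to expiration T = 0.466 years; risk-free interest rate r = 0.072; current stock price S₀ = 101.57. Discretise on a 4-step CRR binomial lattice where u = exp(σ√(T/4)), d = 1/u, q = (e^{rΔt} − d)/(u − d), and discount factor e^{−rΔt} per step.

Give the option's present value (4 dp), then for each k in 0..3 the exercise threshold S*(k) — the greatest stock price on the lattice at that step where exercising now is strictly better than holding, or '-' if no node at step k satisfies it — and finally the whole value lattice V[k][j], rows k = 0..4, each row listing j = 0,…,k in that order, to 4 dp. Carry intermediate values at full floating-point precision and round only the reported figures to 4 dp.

price = 26.0800
boundary = 101.5700 92.2494 101.5700 111.8323
tree:
26.0800
35.4006 16.8772
43.8659 26.0800 8.6438
51.5544 35.4006 15.8177 2.1523
58.5373 43.8659 26.0800 4.5185 0.0000

Δt=0.11650, u=1.10104, d=0.90823, q=0.51964, disc=e^(-rΔt)=0.99165
k=4 terminal: V=max(K-S,0) → 58.5373 43.8659 26.0800 4.5185 0.0000
k=3: j=0 S=76.0956 intr=51.5544 cont=50.4881 V=51.5544[EX]; j=1 S=92.2494 intr=35.4006 cont=34.3344 V=35.4006[EX]; j=2 S=111.8323 intr=15.8177 cont=14.7514 V=15.8177[EX]; j=3 S=135.5724 intr=0.0000 cont=2.1523 V=2.1523[hold]  S*(3)=111.8323
k=2: j=0 S=83.7841 intr=43.8659 cont=42.7997 V=43.8659[EX]; j=1 S=101.5700 intr=26.0800 cont=25.0137 V=26.0800[EX]; j=2 S=123.1315 intr=4.5185 cont=8.6438 V=8.6438[hold]  S*(2)=101.5700
k=1: j=0 S=92.2494 intr=35.4006 cont=34.3344 V=35.4006[EX]; j=1 S=111.8323 intr=15.8177 cont=16.8772 V=16.8772[hold]  S*(1)=92.2494
k=0: j=0 S=101.5700 intr=26.0800 cont=25.5597 V=26.0800[EX]  S*(0)=101.5700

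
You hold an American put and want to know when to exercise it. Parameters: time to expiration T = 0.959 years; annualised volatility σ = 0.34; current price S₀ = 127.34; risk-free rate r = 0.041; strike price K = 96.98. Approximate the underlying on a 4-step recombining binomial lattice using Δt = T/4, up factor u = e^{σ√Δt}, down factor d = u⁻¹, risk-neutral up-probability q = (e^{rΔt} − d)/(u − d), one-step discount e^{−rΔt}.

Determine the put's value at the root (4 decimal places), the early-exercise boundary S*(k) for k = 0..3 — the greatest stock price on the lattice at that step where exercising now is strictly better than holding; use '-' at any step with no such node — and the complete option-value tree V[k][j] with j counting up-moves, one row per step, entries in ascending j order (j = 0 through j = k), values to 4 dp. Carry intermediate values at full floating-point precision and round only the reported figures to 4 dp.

Δt=0.23975, u=1.18114, d=0.84664, q=0.48801, disc=e^(-rΔt)=0.99022
k=4 terminal: V=max(K-S,0) → 31.5522 5.7026 0.0000 0.0000 0.0000
k=3: j=0 S=77.2792 intr=19.7008 cont=18.7522 V=19.7008[EX]; j=1 S=107.8113 intr=0.0000 cont=2.8911 V=2.8911[hold]; j=2 S=150.4061 intr=0.0000 cont=0.0000 V=0.0000[hold]; j=3 S=209.8297 intr=0.0000 cont=0.0000 V=0.0000[hold]  S*(3)=77.2792
k=2: j=0 S=91.2774 intr=5.7026 cont=11.3851 V=11.3851[hold]; j=1 S=127.3400 intr=0.0000 cont=1.4657 V=1.4657[hold]; j=2 S=177.6504 intr=0.0000 cont=0.0000 V=0.0000[hold]  S*(2)=-
k=1: j=0 S=107.8113 intr=0.0000 cont=6.4803 V=6.4803[hold]; j=1 S=150.4061 intr=0.0000 cont=0.7431 V=0.7431[hold]  S*(1)=-
k=0: j=0 S=127.3400 intr=0.0000 cont=3.6445 V=3.6445[hold]  S*(0)=-

price = 3.6445
boundary = - - - 77.2792
tree:
3.6445
6.4803 0.7431
11.3851 1.4657 0.0000
19.7008 2.8911 0.0000 0.0000
31.5522 5.7026 0.0000 0.0000 0.0000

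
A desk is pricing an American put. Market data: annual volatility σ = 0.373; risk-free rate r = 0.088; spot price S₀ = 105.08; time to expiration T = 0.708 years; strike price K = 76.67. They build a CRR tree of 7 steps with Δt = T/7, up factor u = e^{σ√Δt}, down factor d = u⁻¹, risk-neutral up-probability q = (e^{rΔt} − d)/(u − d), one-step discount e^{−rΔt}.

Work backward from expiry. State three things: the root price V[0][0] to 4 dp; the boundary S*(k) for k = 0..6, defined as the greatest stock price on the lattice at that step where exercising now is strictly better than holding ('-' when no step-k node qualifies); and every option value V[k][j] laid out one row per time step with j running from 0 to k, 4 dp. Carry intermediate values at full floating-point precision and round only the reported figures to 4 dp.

params: Δt=0.10114 u=1.12595 d=0.88814 q=0.50797 e^(-rΔt)=0.99114
t_7 payoffs: 30.8671 18.6030 3.0551 0.0000 0.0000 0.0000 0.0000 0.0000
t_6: node(6,0) S=51.5716 payoff=25.0984 vs cont=24.4190 → 25.0984 [stop]  node(6,1) S=65.3803 payoff=11.2897 vs cont=10.6103 → 11.2897 [stop]  node(6,2) S=82.8865 payoff=0.0000 vs cont=1.4899 → 1.4899 [wait]  node(6,3) S=105.0800 payoff=0.0000 vs cont=0.0000 → 0.0000 [wait]  node(6,4) S=133.2160 payoff=0.0000 vs cont=0.0000 → 0.0000 [wait]  node(6,5) S=168.8857 payoff=0.0000 vs cont=0.0000 → 0.0000 [wait]  node(6,6) S=214.1062 payoff=0.0000 vs cont=0.0000 → 0.0000 [wait]  ⇒ S*(6)=65.3803
t_5: node(5,0) S=58.0670 payoff=18.6030 vs cont=17.9237 → 18.6030 [stop]  node(5,1) S=73.6149 payoff=3.0551 vs cont=6.2557 → 6.2557 [wait]  node(5,2) S=93.3258 payoff=0.0000 vs cont=0.7266 → 0.7266 [wait]  node(5,3) S=118.3146 payoff=0.0000 vs cont=0.0000 → 0.0000 [wait]  node(5,4) S=149.9943 payoff=0.0000 vs cont=0.0000 → 0.0000 [wait]  node(5,5) S=190.1565 payoff=0.0000 vs cont=0.0000 → 0.0000 [wait]  ⇒ S*(5)=58.0670
t_4: node(4,0) S=65.3803 payoff=11.2897 vs cont=12.2217 → 12.2217 [wait]  node(4,1) S=82.8865 payoff=0.0000 vs cont=3.4165 → 3.4165 [wait]  node(4,2) S=105.0800 payoff=0.0000 vs cont=0.3543 → 0.3543 [wait]  node(4,3) S=133.2160 payoff=0.0000 vs cont=0.0000 → 0.0000 [wait]  node(4,4) S=168.8857 payoff=0.0000 vs cont=0.0000 → 0.0000 [wait]  ⇒ S*(4)=-
t_3: node(3,0) S=73.6149 payoff=3.0551 vs cont=7.6802 → 7.6802 [wait]  node(3,1) S=93.3258 payoff=0.0000 vs cont=1.8445 → 1.8445 [wait]  node(3,2) S=118.3146 payoff=0.0000 vs cont=0.1728 → 0.1728 [wait]  node(3,3) S=149.9943 payoff=0.0000 vs cont=0.0000 → 0.0000 [wait]  ⇒ S*(3)=-
t_2: node(2,0) S=82.8865 payoff=0.0000 vs cont=4.6740 → 4.6740 [wait]  node(2,1) S=105.0800 payoff=0.0000 vs cont=0.9865 → 0.9865 [wait]  node(2,2) S=133.2160 payoff=0.0000 vs cont=0.0843 → 0.0843 [wait]  ⇒ S*(2)=-
t_1: node(1,0) S=93.3258 payoff=0.0000 vs cont=2.7761 → 2.7761 [wait]  node(1,1) S=118.3146 payoff=0.0000 vs cont=0.5235 → 0.5235 [wait]  ⇒ S*(1)=-
t_0: node(0,0) S=105.0800 payoff=0.0000 vs cont=1.6174 → 1.6174 [wait]  ⇒ S*(0)=-

price = 1.6174
boundary = - - - - - 58.0670 65.3803
tree:
1.6174
2.7761 0.5235
4.6740 0.9865 0.0843
7.6802 1.8445 0.1728 0.0000
12.2217 3.4165 0.3543 0.0000 0.0000
18.6030 6.2557 0.7266 0.0000 0.0000 0.0000
25.0984 11.2897 1.4899 0.0000 0.0000 0.0000 0.0000
30.8671 18.6030 3.0551 0.0000 0.0000 0.0000 0.0000 0.0000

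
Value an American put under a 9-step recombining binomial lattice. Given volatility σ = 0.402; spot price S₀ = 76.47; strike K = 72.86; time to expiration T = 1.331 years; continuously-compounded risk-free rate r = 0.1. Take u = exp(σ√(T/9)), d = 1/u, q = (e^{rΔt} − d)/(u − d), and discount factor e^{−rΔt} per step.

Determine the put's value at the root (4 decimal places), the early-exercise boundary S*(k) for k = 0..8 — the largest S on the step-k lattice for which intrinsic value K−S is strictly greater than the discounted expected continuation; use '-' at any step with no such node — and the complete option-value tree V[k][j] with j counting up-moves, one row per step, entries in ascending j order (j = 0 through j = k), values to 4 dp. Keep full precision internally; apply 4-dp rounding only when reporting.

price = 8.6413
boundary = - - - 48.0920 41.2034 48.0920 41.2034 48.0920 56.1322
tree:
8.6413
12.6281 5.0547
17.9550 7.8675 2.4938
24.7680 11.9192 4.1958 0.9278
31.6566 17.4975 6.8960 1.7181 0.1938
37.5585 24.7680 11.0076 3.1381 0.4009 0.0000
42.6150 31.6566 16.9252 5.6309 0.8294 0.0000 0.0000
46.9472 37.5585 24.7680 9.8675 1.7158 0.0000 0.0000 0.0000
50.6589 42.6150 31.6566 16.7278 3.5496 0.0000 0.0000 0.0000 0.0000
53.8389 46.9472 37.5585 24.7680 7.3434 0.0000 0.0000 0.0000 0.0000 0.0000

Δt=0.14789, u=1.16718, d=0.85676, q=0.50942, disc=e^(-rΔt)=0.98532
k=9 terminal: V=max(K-S,0) → 53.8389 46.9472 37.5585 24.7680 7.3434 0.0000 0.0000 0.0000 0.0000 0.0000
k=8: j=0 S=22.2011 intr=50.6589 cont=49.5893 V=50.6589[EX]; j=1 S=30.2450 intr=42.6150 cont=41.5454 V=42.6150[EX]; j=2 S=41.2034 intr=31.6566 cont=30.5870 V=31.6566[EX]; j=3 S=56.1322 intr=16.7278 cont=15.6582 V=16.7278[EX]; j=4 S=76.4700 intr=0.0000 cont=3.5496 V=3.5496[hold]; j=5 S=104.1766 intr=0.0000 cont=0.0000 V=0.0000[hold]; j=6 S=141.9218 intr=0.0000 cont=0.0000 V=0.0000[hold]; j=7 S=193.3429 intr=0.0000 cont=0.0000 V=0.0000[hold]; j=8 S=263.3948 intr=0.0000 cont=0.0000 V=0.0000[hold]  S*(8)=56.1322
k=7: j=0 S=25.9128 intr=46.9472 cont=45.8776 V=46.9472[EX]; j=1 S=35.3015 intr=37.5585 cont=36.4889 V=37.5585[EX]; j=2 S=48.0920 intr=24.7680 cont=23.6984 V=24.7680[EX]; j=3 S=65.5166 intr=7.3434 cont=9.8675 V=9.8675[hold]; j=4 S=89.2546 intr=0.0000 cont=1.7158 V=1.7158[hold]; j=5 S=121.5933 intr=0.0000 cont=0.0000 V=0.0000[hold]; j=6 S=165.6489 intr=0.0000 cont=0.0000 V=0.0000[hold]; j=7 S=225.6668 intr=0.0000 cont=0.0000 V=0.0000[hold]  S*(7)=48.0920
k=6: j=0 S=30.2450 intr=42.6150 cont=41.5454 V=42.6150[EX]; j=1 S=41.2034 intr=31.6566 cont=30.5870 V=31.6566[EX]; j=2 S=56.1322 intr=16.7278 cont=16.9252 V=16.9252[hold]; j=3 S=76.4700 intr=0.0000 cont=5.6309 V=5.6309[hold]; j=4 S=104.1766 intr=0.0000 cont=0.8294 V=0.8294[hold]; j=5 S=141.9218 intr=0.0000 cont=0.0000 V=0.0000[hold]; j=6 S=193.3429 intr=0.0000 cont=0.0000 V=0.0000[hold]  S*(6)=41.2034
k=5: j=0 S=35.3015 intr=37.5585 cont=36.4889 V=37.5585[EX]; j=1 S=48.0920 intr=24.7680 cont=23.7975 V=24.7680[EX]; j=2 S=65.5166 intr=7.3434 cont=11.0076 V=11.0076[hold]; j=3 S=89.2546 intr=0.0000 cont=3.1381 V=3.1381[hold]; j=4 S=121.5933 intr=0.0000 cont=0.4009 V=0.4009[hold]; j=5 S=165.6489 intr=0.0000 cont=0.0000 V=0.0000[hold]  S*(5)=48.0920
k=4: j=0 S=41.2034 intr=31.6566 cont=30.5870 V=31.6566[EX]; j=1 S=56.1322 intr=16.7278 cont=17.4975 V=17.4975[hold]; j=2 S=76.4700 intr=0.0000 cont=6.8960 V=6.8960[hold]; j=3 S=104.1766 intr=0.0000 cont=1.7181 V=1.7181[hold]; j=4 S=141.9218 intr=0.0000 cont=0.1938 V=0.1938[hold]  S*(4)=41.2034
k=3: j=0 S=48.0920 intr=24.7680 cont=24.0848 V=24.7680[EX]; j=1 S=65.5166 intr=7.3434 cont=11.9192 V=11.9192[hold]; j=2 S=89.2546 intr=0.0000 cont=4.1958 V=4.1958[hold]; j=3 S=121.5933 intr=0.0000 cont=0.9278 V=0.9278[hold]  S*(3)=48.0920
k=2: j=0 S=56.1322 intr=16.7278 cont=17.9550 V=17.9550[hold]; j=1 S=76.4700 intr=0.0000 cont=7.8675 V=7.8675[hold]; j=2 S=104.1766 intr=0.0000 cont=2.4938 V=2.4938[hold]  S*(2)=-
k=1: j=0 S=65.5166 intr=7.3434 cont=12.6281 V=12.6281[hold]; j=1 S=89.2546 intr=0.0000 cont=5.0547 V=5.0547[hold]  S*(1)=-
k=0: j=0 S=76.4700 intr=0.0000 cont=8.6413 V=8.6413[hold]  S*(0)=-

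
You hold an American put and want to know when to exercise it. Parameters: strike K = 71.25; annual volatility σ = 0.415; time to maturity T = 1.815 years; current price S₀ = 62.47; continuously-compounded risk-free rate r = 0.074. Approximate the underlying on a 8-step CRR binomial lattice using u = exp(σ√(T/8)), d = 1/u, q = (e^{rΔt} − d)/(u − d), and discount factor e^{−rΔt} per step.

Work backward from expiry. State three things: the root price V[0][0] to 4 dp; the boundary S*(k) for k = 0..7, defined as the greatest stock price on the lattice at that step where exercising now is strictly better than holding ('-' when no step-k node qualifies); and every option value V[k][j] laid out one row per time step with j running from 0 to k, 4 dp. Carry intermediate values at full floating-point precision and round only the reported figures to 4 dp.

price = 15.6703
boundary = - - 42.0705 34.5247 42.0705 34.5247 42.0705 51.2654
tree:
15.6703
21.7045 10.0097
29.1795 14.7711 5.4624
36.7253 21.1350 8.7410 2.2820
42.9176 29.1795 13.5970 4.0529 0.5412
47.9993 36.7253 20.3991 7.0765 1.0862 0.0000
52.1695 42.9176 29.1795 12.0799 2.1799 0.0000 0.0000
55.5918 47.9993 36.7253 19.9846 4.3748 0.0000 0.0000 0.0000
58.4003 52.1695 42.9176 29.1795 8.7800 0.0000 0.0000 0.0000 0.0000

Δt=0.22687  u=1.21856  d=0.82064  q=0.49329  discount=0.98335
step 8 (expiry): payoffs max(K−S,0) = 58.4003 52.1695 42.9176 29.1795 8.7800 0.0000 0.0000 0.0000 0.0000
step 7: (k=7,j=0): S=15.6582, (K−S)⁺=55.5918, hold=54.4056 ⇒ V=55.5918 exercise | (k=7,j=1): S=23.2507, (K−S)⁺=47.9993, hold=46.8131 ⇒ V=47.9993 exercise | (k=7,j=2): S=34.5247, (K−S)⁺=36.7253, hold=35.5391 ⇒ V=36.7253 exercise | (k=7,j=3): S=51.2654, (K−S)⁺=19.9846, hold=18.7984 ⇒ V=19.9846 exercise | (k=7,j=4): S=76.1235, (K−S)⁺=0.0000, hold=4.3748 ⇒ V=4.3748 continue | (k=7,j=5): S=113.0350, (K−S)⁺=0.0000, hold=0.0000 ⇒ V=0.0000 continue | (k=7,j=6): S=167.8445, (K−S)⁺=0.0000, hold=0.0000 ⇒ V=0.0000 continue | (k=7,j=7): S=249.2306, (K−S)⁺=0.0000, hold=0.0000 ⇒ V=0.0000 continue  boundary S*=51.2654
step 6: (k=6,j=0): S=19.0805, (K−S)⁺=52.1695, hold=50.9833 ⇒ V=52.1695 exercise | (k=6,j=1): S=28.3324, (K−S)⁺=42.9176, hold=41.7314 ⇒ V=42.9176 exercise | (k=6,j=2): S=42.0705, (K−S)⁺=29.1795, hold=27.9933 ⇒ V=29.1795 exercise | (k=6,j=3): S=62.4700, (K−S)⁺=8.7800, hold=12.0799 ⇒ V=12.0799 continue | (k=6,j=4): S=92.7611, (K−S)⁺=0.0000, hold=2.1799 ⇒ V=2.1799 continue | (k=6,j=5): S=137.7400, (K−S)⁺=0.0000, hold=0.0000 ⇒ V=0.0000 continue | (k=6,j=6): S=204.5287, (K−S)⁺=0.0000, hold=0.0000 ⇒ V=0.0000 continue  boundary S*=42.0705
step 5: (k=5,j=0): S=23.2507, (K−S)⁺=47.9993, hold=46.8131 ⇒ V=47.9993 exercise | (k=5,j=1): S=34.5247, (K−S)⁺=36.7253, hold=35.5391 ⇒ V=36.7253 exercise | (k=5,j=2): S=51.2654, (K−S)⁺=19.9846, hold=20.3991 ⇒ V=20.3991 continue | (k=5,j=3): S=76.1235, (K−S)⁺=0.0000, hold=7.0765 ⇒ V=7.0765 continue | (k=5,j=4): S=113.0350, (K−S)⁺=0.0000, hold=1.0862 ⇒ V=1.0862 continue | (k=5,j=5): S=167.8445, (K−S)⁺=0.0000, hold=0.0000 ⇒ V=0.0000 continue  boundary S*=34.5247
step 4: (k=4,j=0): S=28.3324, (K−S)⁺=42.9176, hold=41.7314 ⇒ V=42.9176 exercise | (k=4,j=1): S=42.0705, (K−S)⁺=29.1795, hold=28.1944 ⇒ V=29.1795 exercise | (k=4,j=2): S=62.4700, (K−S)⁺=8.7800, hold=13.5970 ⇒ V=13.5970 continue | (k=4,j=3): S=92.7611, (K−S)⁺=0.0000, hold=4.0529 ⇒ V=4.0529 continue | (k=4,j=4): S=137.7400, (K−S)⁺=0.0000, hold=0.5412 ⇒ V=0.5412 continue  boundary S*=42.0705
step 3: (k=3,j=0): S=34.5247, (K−S)⁺=36.7253, hold=35.5391 ⇒ V=36.7253 exercise | (k=3,j=1): S=51.2654, (K−S)⁺=19.9846, hold=21.1350 ⇒ V=21.1350 continue | (k=3,j=2): S=76.1235, (K−S)⁺=0.0000, hold=8.7410 ⇒ V=8.7410 continue | (k=3,j=3): S=113.0350, (K−S)⁺=0.0000, hold=2.2820 ⇒ V=2.2820 continue  boundary S*=34.5247
step 2: (k=2,j=0): S=42.0705, (K−S)⁺=29.1795, hold=28.5514 ⇒ V=29.1795 exercise | (k=2,j=1): S=62.4700, (K−S)⁺=8.7800, hold=14.7711 ⇒ V=14.7711 continue | (k=2,j=2): S=92.7611, (K−S)⁺=0.0000, hold=5.4624 ⇒ V=5.4624 continue  boundary S*=42.0705
step 1: (k=1,j=0): S=51.2654, (K−S)⁺=19.9846, hold=21.7045 ⇒ V=21.7045 continue | (k=1,j=1): S=76.1235, (K−S)⁺=0.0000, hold=10.0097 ⇒ V=10.0097 continue  boundary S*=-
step 0: (k=0,j=0): S=62.4700, (K−S)⁺=8.7800, hold=15.6703 ⇒ V=15.6703 continue  boundary S*=-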